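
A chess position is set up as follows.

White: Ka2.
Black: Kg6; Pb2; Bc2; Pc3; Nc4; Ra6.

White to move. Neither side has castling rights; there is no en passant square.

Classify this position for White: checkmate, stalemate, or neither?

checkmate

White to move; white king on a2.
In check: yes, from the black rook on a6.
King squares — a1: attacked by Pb2; b1: attacked by Bc2; b2: attacked by Pc3; a3: attacked by Nc4; b3: attacked by Bc2.
Legal moves for White: none.
In check with no legal moves → checkmate.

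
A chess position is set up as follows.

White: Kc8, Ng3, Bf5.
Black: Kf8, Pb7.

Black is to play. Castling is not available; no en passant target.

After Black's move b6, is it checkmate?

After b6: white king on c8; in check: no.
White is not in check, so this cannot be checkmate.

no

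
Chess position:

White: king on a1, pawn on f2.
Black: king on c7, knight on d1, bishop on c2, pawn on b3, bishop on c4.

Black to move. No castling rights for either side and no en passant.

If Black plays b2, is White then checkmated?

After b2: white king on a1; in check: yes, from the black pawn on b2.
King squares — b1: attacked by Bc2; a2: attacked by Bc4; b2: attacked by Nd1.
White has no legal moves → checkmate.

yes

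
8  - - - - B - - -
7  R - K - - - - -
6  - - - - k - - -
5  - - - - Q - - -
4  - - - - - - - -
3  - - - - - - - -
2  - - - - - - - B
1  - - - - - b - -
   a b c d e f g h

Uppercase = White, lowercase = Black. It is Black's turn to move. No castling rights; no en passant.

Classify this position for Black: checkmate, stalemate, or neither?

checkmate

Black to move; black king on e6.
In check: yes, from the white queen on e5.
King squares — d5: attacked by Qe5; e5: attacked by Bh2; f5: attacked by Qe5; d6: attacked by Qe5; f6: attacked by Qe5; d7: attacked by Kc7; e7: attacked by Qe5; f7: attacked by Be8.
Legal moves for Black: none.
In check with no legal moves → checkmate.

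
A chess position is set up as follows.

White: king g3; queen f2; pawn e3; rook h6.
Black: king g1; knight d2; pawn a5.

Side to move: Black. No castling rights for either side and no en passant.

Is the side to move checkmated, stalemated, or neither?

checkmate

Black to move; black king on g1.
In check: yes, from the white queen on f2.
King squares — f1: attacked by Qf2; h1: attacked by Rh6; f2: attacked by Kg3; g2: attacked by Qf2; h2: attacked by Qf2.
Legal moves for Black: none.
In check with no legal moves → checkmate.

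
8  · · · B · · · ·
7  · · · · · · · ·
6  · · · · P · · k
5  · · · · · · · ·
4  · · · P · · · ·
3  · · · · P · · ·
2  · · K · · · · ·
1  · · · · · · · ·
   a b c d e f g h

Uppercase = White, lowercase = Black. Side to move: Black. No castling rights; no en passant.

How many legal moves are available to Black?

4

Black to move; king on h6.
In check: no.
Legal moves: Kh7, Kg7, Kg6, Kh5.
Count: 4.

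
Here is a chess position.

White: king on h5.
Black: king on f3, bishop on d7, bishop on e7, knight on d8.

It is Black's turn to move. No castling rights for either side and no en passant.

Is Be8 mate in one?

no

After Be8: white king on h5; in check: yes, from the black bishop on e8.
White has 1 legal reply: Kh6.
In check but a legal move exists → not checkmate.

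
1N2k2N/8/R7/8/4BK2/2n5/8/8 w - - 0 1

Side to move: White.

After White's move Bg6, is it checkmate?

After Bg6: black king on e8; in check: yes, from the white bishop on g6.
Black has 3 legal replies: Kf8, Kd8, Ke7.
In check but a legal move exists → not checkmate.

no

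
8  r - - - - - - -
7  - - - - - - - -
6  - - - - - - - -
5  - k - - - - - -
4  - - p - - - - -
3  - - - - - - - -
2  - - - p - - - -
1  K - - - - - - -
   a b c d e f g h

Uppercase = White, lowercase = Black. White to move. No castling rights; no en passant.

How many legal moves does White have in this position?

2

White to move; king on a1.
In check: yes, from the black rook on a8.
Legal moves: Kb2, Kb1.
Count: 2.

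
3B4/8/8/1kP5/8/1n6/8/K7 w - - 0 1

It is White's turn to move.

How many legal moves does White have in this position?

3

White to move; king on a1.
In check: yes, from the black knight on b3.
Legal moves: Kb2, Ka2, Kb1.
Count: 3.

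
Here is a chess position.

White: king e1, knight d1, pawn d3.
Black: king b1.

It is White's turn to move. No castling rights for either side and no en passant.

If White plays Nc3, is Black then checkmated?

no

After Nc3: black king on b1; in check: yes, from the white knight on c3.
Black has 4 legal replies: Kc2, Kb2, Kc1, Ka1.
In check but a legal move exists → not checkmate.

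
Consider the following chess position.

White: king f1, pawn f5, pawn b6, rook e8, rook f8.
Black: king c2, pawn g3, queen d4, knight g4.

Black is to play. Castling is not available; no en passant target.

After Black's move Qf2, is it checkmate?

yes

After Qf2: white king on f1; in check: yes, from the black queen on f2.
King squares — e1: attacked by Qf2; g1: attacked by Qf2; e2: attacked by Qf2; f2: attacked by Pg3; g2: attacked by Qf2.
White has no legal moves → checkmate.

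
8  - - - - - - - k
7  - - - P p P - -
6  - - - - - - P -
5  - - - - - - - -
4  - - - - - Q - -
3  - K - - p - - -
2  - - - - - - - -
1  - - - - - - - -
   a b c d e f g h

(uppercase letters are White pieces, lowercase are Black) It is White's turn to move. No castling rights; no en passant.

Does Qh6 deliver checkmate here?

After Qh6: black king on h8; in check: yes, from the white queen on h6.
King squares — g7: attacked by Qh6; h7: attacked by Pg6; g8: attacked by Pf7.
Black has no legal moves → checkmate.

yes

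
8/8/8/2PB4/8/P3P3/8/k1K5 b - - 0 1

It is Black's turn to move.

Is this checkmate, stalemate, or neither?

stalemate

Black to move; black king on a1.
In check: no.
King squares — b1: attacked by Kc1; a2: attacked by Bd5; b2: attacked by Kc1.
Legal moves for Black: none.
Not in check and no legal moves → stalemate.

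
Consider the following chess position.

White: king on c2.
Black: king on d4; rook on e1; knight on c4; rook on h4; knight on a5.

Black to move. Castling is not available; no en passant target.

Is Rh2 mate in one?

yes

After Rh2: white king on c2; in check: yes, from the black rook on h2.
King squares — b1: attacked by Re1; c1: attacked by Re1; d1: attacked by Re1; b2: attacked by Rh2; d2: attacked by Rh2; b3: attacked by Na5; c3: attacked by Kd4; d3: attacked by Kd4.
White has no legal moves → checkmate.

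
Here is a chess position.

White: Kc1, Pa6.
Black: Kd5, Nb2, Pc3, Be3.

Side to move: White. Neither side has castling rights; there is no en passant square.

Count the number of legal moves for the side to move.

White to move; king on c1.
In check: yes, from the black bishop on e3.
Legal moves: Kc2, Kb1.
Count: 2.

2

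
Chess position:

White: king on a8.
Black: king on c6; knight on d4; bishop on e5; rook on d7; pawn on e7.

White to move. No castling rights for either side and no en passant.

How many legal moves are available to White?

White to move; king on a8.
In check: no.
Legal moves: none.
Count: 0.

0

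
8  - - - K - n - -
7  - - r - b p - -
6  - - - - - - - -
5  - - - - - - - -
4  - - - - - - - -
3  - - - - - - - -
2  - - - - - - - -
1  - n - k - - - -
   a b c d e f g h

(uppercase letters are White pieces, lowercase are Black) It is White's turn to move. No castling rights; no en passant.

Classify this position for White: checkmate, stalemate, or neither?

White to move; white king on d8.
In check: yes, from the black bishop on e7.
Legal moves for White: Ke8, Kxc7.
White is in check but has 2 legal moves → neither.

neither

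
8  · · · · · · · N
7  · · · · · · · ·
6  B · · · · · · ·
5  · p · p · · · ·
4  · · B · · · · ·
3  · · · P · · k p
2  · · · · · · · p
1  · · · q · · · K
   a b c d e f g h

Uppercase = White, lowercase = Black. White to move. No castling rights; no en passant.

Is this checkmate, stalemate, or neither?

White to move; white king on h1.
In check: yes, from the black queen on d1.
King squares — g1: attacked by Qd1; g2: attacked by Kg3; h2: attacked by Kg3.
Legal moves for White: none.
In check with no legal moves → checkmate.

checkmate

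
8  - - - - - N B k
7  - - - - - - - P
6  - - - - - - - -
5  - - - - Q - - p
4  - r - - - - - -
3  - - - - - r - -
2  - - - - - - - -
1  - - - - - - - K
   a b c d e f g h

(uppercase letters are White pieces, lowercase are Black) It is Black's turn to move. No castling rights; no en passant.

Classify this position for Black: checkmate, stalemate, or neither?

neither

Black to move; black king on h8.
In check: yes, from the white queen on e5.
Legal moves for Black: Rf6.
Black is in check but has 1 legal move → neither.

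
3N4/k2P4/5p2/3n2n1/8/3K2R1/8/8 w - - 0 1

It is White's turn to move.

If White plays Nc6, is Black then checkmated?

After Nc6: black king on a7; in check: yes, from the white knight on c6.
Black has 4 legal replies: Ka8, Kb7, Kb6, Ka6.
In check but a legal move exists → not checkmate.

no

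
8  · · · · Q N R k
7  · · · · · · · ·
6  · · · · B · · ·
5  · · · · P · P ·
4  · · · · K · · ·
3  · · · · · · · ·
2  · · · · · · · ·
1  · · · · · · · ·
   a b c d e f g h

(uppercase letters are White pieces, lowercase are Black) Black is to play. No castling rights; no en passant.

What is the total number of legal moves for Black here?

0

Black to move; king on h8.
In check: yes, from the white rook on g8.
Legal moves: none.
Count: 0.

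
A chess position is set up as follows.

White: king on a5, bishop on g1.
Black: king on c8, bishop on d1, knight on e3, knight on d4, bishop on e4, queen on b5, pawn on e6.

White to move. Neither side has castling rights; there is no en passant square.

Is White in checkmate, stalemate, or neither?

checkmate

White to move; white king on a5.
In check: yes, from the black queen on b5.
King squares — a4: attacked by Bd1; b4: attacked by Qb5; b5: attacked by Nd4; a6: attacked by Qb5; b6: attacked by Qb5.
Legal moves for White: none.
In check with no legal moves → checkmate.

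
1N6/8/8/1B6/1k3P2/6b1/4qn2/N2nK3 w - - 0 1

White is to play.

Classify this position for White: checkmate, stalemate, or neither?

neither

White to move; white king on e1.
In check: yes, from the black queen on e2.
Legal moves for White: Kxe2, Bxe2.
White is in check but has 2 legal moves → neither.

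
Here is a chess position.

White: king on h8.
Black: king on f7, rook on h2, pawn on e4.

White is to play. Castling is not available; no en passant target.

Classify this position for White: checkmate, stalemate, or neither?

White to move; white king on h8.
In check: yes, from the black rook on h2.
King squares — g7: attacked by Kf7; h7: attacked by Rh2; g8: attacked by Kf7.
Legal moves for White: none.
In check with no legal moves → checkmate.

checkmate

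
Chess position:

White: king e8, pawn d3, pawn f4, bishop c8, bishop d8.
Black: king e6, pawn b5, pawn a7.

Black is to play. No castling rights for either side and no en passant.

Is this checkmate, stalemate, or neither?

neither

Black to move; black king on e6.
In check: yes, from the white bishop on c8.
King squares — d5: available; e5: attacked by Pf4; f5: attacked by Bc8; d6: available; f6: attacked by Bd8; d7: attacked by Bc8; e7: attacked by Bd8; f7: attacked by Ke8.
Legal moves for Black: Kd6, Kd5.
Black is in check but has 2 legal moves → neither.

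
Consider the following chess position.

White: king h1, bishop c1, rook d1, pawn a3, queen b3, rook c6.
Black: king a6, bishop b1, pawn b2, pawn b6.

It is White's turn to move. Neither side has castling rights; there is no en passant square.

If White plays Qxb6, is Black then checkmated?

After Qxb6: black king on a6; in check: yes, from the white queen on b6.
King squares — a5: attacked by Qb6; b5: attacked by Qb6; b6: attacked by Rc6; a7: attacked by Qb6; b7: attacked by Qb6.
Black has no legal moves → checkmate.

yes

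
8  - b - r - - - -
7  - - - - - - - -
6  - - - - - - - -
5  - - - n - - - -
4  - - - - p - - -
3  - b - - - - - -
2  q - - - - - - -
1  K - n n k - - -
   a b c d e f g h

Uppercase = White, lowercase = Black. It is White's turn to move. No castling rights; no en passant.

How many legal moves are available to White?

0

White to move; king on a1.
In check: yes, from the black queen on a2.
Legal moves: none.
Count: 0.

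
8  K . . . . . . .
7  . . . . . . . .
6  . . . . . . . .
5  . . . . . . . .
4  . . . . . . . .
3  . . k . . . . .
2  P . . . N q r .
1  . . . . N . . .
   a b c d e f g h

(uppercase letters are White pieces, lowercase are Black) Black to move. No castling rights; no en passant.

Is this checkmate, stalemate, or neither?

neither

Black to move; black king on c3.
In check: yes, from the white knight on e2.
King squares — b2: available; c2: attacked by Ne1; d2: available; b3: attacked by Pa2; d3: attacked by Ne1; b4: available; c4: available; d4: attacked by Ne2.
Legal moves for Black: Kc4, Kb4, Kd2, Kb2, Qxe2.
Black is in check but has 5 legal moves → neither.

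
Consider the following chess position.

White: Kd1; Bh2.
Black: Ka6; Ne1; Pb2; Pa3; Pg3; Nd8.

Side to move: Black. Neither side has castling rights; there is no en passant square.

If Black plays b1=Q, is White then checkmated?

After b1=Q: white king on d1; in check: yes, from the black queen on b1.
White has 2 legal replies: Ke2, Kd2.
In check but a legal move exists → not checkmate.

no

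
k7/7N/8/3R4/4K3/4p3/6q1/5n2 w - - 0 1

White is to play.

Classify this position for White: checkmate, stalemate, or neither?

neither

White to move; white king on e4.
In check: yes, from the black queen on g2.
King squares — d3: available; e3: attacked by Nf1; f3: attacked by Qg2; d4: available; f4: available; d5: own rook; e5: available; f5: available.
Legal moves for White: Kf5, Ke5, Kf4, Kd4, Kd3.
White is in check but has 5 legal moves → neither.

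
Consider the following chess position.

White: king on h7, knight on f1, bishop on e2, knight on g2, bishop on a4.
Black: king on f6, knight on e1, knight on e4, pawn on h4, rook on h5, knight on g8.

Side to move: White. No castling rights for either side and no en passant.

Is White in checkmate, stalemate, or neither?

White to move; white king on h7.
In check: yes, from the black rook on h5.
King squares — g6: attacked by Kf6; h6: attacked by Rh5; g7: attacked by Kf6; g8: available; h8: attacked by Rh5.
Legal moves for White: Kxg8, Bxh5.
White is in check but has 2 legal moves → neither.

neither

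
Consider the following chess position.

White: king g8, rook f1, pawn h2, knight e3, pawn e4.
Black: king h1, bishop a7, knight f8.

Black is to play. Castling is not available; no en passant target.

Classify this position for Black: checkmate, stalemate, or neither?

Black to move; black king on h1.
In check: yes, from the white rook on f1.
Legal moves for Black: Kxh2.
Black is in check but has 1 legal move → neither.

neither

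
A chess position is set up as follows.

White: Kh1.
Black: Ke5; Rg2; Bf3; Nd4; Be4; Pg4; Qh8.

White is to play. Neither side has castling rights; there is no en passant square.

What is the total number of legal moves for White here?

0

White to move; king on h1.
In check: yes, from the black queen on h8.
Legal moves: none.
Count: 0.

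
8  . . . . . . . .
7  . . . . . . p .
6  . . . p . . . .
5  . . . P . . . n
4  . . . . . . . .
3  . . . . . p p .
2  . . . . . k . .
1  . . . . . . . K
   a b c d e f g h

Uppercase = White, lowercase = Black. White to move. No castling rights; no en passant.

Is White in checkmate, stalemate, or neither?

White to move; white king on h1.
In check: no.
King squares — g1: attacked by Kf2; g2: attacked by Kf2; h2: attacked by Pg3.
Legal moves for White: none.
Not in check and no legal moves → stalemate.

stalemate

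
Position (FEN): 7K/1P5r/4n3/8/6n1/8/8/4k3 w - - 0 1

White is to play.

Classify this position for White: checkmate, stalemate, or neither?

neither

White to move; white king on h8.
In check: yes, from the black rook on h7.
Legal moves for White: Kg8, Kxh7.
White is in check but has 2 legal moves → neither.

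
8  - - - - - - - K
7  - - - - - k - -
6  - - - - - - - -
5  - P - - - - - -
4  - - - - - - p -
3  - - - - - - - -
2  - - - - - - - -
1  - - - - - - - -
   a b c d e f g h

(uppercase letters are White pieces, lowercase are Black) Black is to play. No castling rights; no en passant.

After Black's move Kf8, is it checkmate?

After Kf8: white king on h8; in check: no.
White is not in check, so this cannot be checkmate.

no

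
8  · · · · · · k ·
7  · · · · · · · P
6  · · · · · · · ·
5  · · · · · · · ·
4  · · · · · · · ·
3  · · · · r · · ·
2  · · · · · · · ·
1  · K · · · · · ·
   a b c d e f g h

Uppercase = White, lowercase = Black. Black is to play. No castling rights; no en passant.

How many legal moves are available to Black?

Black to move; king on g8.
In check: yes, from the white pawn on h7.
Legal moves: Kh8, Kf8, Kxh7, Kg7, Kf7.
Count: 5.

5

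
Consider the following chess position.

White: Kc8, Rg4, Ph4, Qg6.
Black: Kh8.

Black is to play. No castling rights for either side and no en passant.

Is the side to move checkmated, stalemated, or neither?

Black to move; black king on h8.
In check: no.
King squares — g7: attacked by Qg6; h7: attacked by Qg6; g8: attacked by Qg6.
Legal moves for Black: none.
Not in check and no legal moves → stalemate.

stalemate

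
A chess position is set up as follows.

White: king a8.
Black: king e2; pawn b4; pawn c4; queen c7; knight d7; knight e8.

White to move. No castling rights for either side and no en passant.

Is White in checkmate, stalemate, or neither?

White to move; white king on a8.
In check: no.
King squares — a7: attacked by Qc7; b7: attacked by Qc7; b8: attacked by Qc7.
Legal moves for White: none.
Not in check and no legal moves → stalemate.

stalemate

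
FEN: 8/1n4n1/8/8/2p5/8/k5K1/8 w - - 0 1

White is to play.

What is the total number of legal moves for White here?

8

White to move; king on g2.
In check: no.
Legal moves: Kh3, Kg3, Kf3, Kh2, Kf2, Kh1, Kg1, Kf1.
Count: 8.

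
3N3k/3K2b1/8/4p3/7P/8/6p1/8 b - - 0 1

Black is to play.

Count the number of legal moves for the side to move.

Black to move; king on h8.
In check: no.
Legal moves: Kg8, Kh7, Bf8, Bh6, Bf6, e4, g1=Q, g1=R, g1=B, g1=N.
Count: 10.

10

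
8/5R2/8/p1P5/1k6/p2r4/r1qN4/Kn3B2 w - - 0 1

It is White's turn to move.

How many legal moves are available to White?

0

White to move; king on a1.
In check: yes, from the black rook on a2.
Legal moves: none.
Count: 0.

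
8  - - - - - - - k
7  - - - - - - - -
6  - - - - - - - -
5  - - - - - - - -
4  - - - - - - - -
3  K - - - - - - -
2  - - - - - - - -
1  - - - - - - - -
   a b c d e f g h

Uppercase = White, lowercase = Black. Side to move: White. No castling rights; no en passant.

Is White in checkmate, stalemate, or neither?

White to move; white king on a3.
In check: no.
Legal moves for White: Kb4, Ka4, Kb3, Kb2, Ka2.
White has 5 legal moves and is not in check → neither.

neither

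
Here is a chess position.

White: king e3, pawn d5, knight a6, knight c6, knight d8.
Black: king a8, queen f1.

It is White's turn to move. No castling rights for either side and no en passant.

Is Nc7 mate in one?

yes

After Nc7: black king on a8; in check: yes, from the white knight on c7.
King squares — a7: attacked by Nc6; b7: attacked by Nd8; b8: attacked by Nc6.
Black has no legal moves → checkmate.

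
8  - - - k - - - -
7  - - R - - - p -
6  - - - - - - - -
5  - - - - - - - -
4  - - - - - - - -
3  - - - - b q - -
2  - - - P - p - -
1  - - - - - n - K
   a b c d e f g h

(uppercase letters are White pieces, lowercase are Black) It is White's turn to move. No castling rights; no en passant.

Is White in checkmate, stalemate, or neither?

White to move; white king on h1.
In check: yes, from the black queen on f3.
King squares — g1: attacked by Pf2; g2: attacked by Qf3; h2: attacked by Nf1.
Legal moves for White: none.
In check with no legal moves → checkmate.

checkmate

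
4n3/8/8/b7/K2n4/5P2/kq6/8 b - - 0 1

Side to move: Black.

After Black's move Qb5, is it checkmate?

After Qb5: white king on a4; in check: yes, from the black queen on b5.
King squares — a3: attacked by Ka2; b3: attacked by Ka2; b4: attacked by Ba5; a5: attacked by Qb5; b5: attacked by Nd4.
White has no legal moves → checkmate.

yes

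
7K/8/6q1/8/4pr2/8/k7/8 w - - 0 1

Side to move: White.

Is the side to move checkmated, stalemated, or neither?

White to move; white king on h8.
In check: no.
King squares — g7: attacked by Qg6; h7: attacked by Qg6; g8: attacked by Qg6.
Legal moves for White: none.
Not in check and no legal moves → stalemate.

stalemate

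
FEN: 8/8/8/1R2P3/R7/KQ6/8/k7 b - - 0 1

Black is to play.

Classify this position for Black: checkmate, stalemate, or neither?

Black to move; black king on a1.
In check: no.
King squares — b1: attacked by Qb3; a2: attacked by Ka3; b2: attacked by Ka3.
Legal moves for Black: none.
Not in check and no legal moves → stalemate.

stalemate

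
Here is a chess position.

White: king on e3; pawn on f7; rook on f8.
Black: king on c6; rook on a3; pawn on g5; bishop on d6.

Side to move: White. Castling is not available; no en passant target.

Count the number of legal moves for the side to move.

White to move; king on e3.
In check: yes, from the black rook on a3.
Legal moves: Ke4, Kd4, Kf2, Ke2, Kd2.
Count: 5.

5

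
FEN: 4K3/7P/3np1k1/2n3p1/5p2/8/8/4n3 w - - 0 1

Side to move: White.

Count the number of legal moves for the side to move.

3

White to move; king on e8.
In check: yes, from the black knight on d6.
Legal moves: Kf8, Kd8, Ke7.
Count: 3.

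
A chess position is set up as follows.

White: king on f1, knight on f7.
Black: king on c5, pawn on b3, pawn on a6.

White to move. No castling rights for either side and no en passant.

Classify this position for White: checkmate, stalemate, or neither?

White to move; white king on f1.
In check: no.
Legal moves for White: Nh8, Nd8, Nh6, Nd6, Ng5, Ne5, Kg2, Kf2, Ke2, Kg1, Ke1.
White has 11 legal moves and is not in check → neither.

neither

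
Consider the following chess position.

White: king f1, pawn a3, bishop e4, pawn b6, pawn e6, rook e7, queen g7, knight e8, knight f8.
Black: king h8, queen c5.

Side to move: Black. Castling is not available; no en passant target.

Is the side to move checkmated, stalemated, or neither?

checkmate

Black to move; black king on h8.
In check: yes, from the white queen on g7.
King squares — g7: attacked by Re7; h7: attacked by Be4; g8: attacked by Qg7.
Legal moves for Black: none.
In check with no legal moves → checkmate.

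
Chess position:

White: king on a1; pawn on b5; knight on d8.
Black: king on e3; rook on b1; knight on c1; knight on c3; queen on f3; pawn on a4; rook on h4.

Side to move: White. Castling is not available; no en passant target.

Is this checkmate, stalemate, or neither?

checkmate

White to move; white king on a1.
In check: yes, from the black rook on b1.
King squares — b1: attacked by Nc3; a2: attacked by Nc1; b2: attacked by Rb1.
Legal moves for White: none.
In check with no legal moves → checkmate.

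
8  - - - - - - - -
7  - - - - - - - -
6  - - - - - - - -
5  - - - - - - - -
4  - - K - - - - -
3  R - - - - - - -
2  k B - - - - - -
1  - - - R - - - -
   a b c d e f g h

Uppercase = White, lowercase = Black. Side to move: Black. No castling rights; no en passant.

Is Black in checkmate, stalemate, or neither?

Black to move; black king on a2.
In check: yes, from the white rook on a3.
Legal moves for Black: Kxb2.
Black is in check but has 1 legal move → neither.

neither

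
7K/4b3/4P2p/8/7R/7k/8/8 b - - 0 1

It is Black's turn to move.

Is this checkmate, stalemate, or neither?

Black to move; black king on h3.
In check: yes, from the white rook on h4.
Legal moves for Black: Kxh4, Kg3, Kg2, Bxh4.
Black is in check but has 4 legal moves → neither.

neither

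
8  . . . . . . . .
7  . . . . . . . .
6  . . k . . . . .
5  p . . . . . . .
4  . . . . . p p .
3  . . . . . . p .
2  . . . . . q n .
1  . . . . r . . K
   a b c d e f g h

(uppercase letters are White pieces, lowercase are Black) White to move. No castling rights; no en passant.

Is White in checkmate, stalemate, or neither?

checkmate

White to move; white king on h1.
In check: yes, from the black rook on e1.
King squares — g1: attacked by Re1; g2: attacked by Qf2; h2: attacked by Pg3.
Legal moves for White: none.
In check with no legal moves → checkmate.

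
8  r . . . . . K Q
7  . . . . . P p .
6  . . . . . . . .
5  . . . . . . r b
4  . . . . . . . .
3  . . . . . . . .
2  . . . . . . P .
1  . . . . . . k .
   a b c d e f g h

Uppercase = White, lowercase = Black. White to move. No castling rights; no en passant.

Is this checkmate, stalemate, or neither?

neither

White to move; white king on g8.
In check: yes, from the black rook on a8.
Legal moves for White: Kh7, f8=Q, f8=R, f8=B, f8=N.
White is in check but has 5 legal moves → neither.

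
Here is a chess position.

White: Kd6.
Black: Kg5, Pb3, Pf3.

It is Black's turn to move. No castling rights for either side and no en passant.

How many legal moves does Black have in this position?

Black to move; king on g5.
In check: no.
Legal moves: Kh6, Kg6, Kf6, Kh5, Kf5, Kh4, Kg4, Kf4, f2, b2.
Count: 10.

10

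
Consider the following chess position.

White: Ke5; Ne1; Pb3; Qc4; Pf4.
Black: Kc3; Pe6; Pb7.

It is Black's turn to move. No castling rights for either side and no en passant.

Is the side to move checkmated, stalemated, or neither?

neither

Black to move; black king on c3.
In check: yes, from the white queen on c4.
King squares — b2: available; c2: attacked by Ne1; d2: available; b3: attacked by Qc4; d3: attacked by Ne1; b4: attacked by Qc4; c4: attacked by Pb3; d4: attacked by Qc4.
Legal moves for Black: Kd2, Kb2.
Black is in check but has 2 legal moves → neither.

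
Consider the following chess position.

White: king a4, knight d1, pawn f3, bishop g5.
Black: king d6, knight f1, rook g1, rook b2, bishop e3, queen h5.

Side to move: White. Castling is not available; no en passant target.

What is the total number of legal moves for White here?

White to move; king on a4.
In check: no.
Legal moves: Bd8, Be7+, Bh6, Bf6, Bh4, Bf4+, Bxe3, Ka5, Ka3, Nxe3, Nc3, Nf2, Nxb2, f4.
Count: 14.

14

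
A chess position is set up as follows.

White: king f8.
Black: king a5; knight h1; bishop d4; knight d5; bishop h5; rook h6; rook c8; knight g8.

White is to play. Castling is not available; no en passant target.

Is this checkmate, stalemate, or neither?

checkmate

White to move; white king on f8.
In check: yes, from the black rook on c8.
King squares — e7: attacked by Nd5; f7: attacked by Bh5; g7: attacked by Bd4; e8: attacked by Bh5; g8: attacked by Rc8.
Legal moves for White: none.
In check with no legal moves → checkmate.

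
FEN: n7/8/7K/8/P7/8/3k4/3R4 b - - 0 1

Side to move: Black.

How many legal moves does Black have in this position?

5

Black to move; king on d2.
In check: yes, from the white rook on d1.
Legal moves: Ke3, Kc3, Ke2, Kc2, Kxd1.
Count: 5.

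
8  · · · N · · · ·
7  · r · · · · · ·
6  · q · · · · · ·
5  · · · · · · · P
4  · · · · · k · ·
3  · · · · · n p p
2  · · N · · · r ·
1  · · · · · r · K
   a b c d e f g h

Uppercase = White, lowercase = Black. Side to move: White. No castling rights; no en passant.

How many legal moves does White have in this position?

White to move; king on h1.
In check: yes, from the black rook on f1.
Legal moves: none.
Count: 0.

0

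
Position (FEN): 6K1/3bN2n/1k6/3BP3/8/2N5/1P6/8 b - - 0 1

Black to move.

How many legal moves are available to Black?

17

Black to move; king on b6.
In check: no.
Legal moves: Nf8, Nf6+, Ng5, Be8, Bc8, Be6+, Bc6, Bf5, Bb5, Bg4, Ba4, Bh3, Kc7, Ka7, Ka6, Kc5, Ka5.
Count: 17.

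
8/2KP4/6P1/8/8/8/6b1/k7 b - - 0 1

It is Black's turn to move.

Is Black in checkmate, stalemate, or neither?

Black to move; black king on a1.
In check: no.
Legal moves for Black: Ba8, Bb7, Bc6, Bd5, Be4, Bh3, Bf3, Bh1, Bf1, Kb2, Ka2, Kb1.
Black has 12 legal moves and is not in check → neither.

neither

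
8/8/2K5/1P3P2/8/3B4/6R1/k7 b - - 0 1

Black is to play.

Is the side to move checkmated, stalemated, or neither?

stalemate

Black to move; black king on a1.
In check: no.
King squares — b1: attacked by Bd3; a2: attacked by Rg2; b2: attacked by Rg2.
Legal moves for Black: none.
Not in check and no legal moves → stalemate.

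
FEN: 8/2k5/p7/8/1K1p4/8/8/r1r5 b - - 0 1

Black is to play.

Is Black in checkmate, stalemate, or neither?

Black to move; black king on c7.
In check: no.
Legal moves for Black include: Kd8, Kc8, Kb8, Kd7, Kb7, Kd6, Kc6, Kb6, Rc6, Rc5, Rc4+, Rc3, Rc2, Rh1, Rg1, Rf1, Re1, Rd1, ... (list truncated; more exist).
Black has legal moves and is not in check → neither.

neither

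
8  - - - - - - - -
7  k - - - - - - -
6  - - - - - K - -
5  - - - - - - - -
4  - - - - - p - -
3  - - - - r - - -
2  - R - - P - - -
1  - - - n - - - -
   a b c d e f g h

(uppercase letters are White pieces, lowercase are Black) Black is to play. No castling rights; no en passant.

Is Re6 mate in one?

no

After Re6: white king on f6; in check: yes, from the black rook on e6.
White has 5 legal replies: Kg7, Kf7, Kxe6, Kg5, Kf5.
In check but a legal move exists → not checkmate.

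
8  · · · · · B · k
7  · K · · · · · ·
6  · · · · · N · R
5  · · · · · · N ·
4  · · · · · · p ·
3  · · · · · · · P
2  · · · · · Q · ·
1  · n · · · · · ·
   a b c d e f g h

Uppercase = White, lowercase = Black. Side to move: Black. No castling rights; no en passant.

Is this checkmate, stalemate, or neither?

Black to move; black king on h8.
In check: yes, from the white rook on h6.
King squares — g7: attacked by Bf8; h7: attacked by Ng5; g8: attacked by Nf6.
Legal moves for Black: none.
In check with no legal moves → checkmate.

checkmate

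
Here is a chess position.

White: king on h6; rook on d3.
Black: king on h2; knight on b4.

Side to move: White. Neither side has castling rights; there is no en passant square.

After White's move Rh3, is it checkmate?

no

After Rh3: black king on h2; in check: yes, from the white rook on h3.
Black has 3 legal replies: Kxh3, Kg2, Kg1.
In check but a legal move exists → not checkmate.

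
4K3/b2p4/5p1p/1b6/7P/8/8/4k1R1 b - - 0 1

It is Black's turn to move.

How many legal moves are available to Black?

5

Black to move; king on e1.
In check: yes, from the white rook on g1.
Legal moves: Kf2, Ke2, Kd2, Bxg1, Bf1.
Count: 5.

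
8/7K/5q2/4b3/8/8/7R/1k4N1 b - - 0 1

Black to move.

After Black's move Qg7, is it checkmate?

yes

After Qg7: white king on h7; in check: yes, from the black queen on g7.
King squares — g6: attacked by Qg7; h6: attacked by Qg7; g7: attacked by Be5; g8: attacked by Qg7; h8: attacked by Qg7.
White has no legal moves → checkmate.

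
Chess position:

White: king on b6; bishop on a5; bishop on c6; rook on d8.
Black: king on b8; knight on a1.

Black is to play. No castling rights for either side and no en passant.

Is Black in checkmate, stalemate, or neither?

checkmate

Black to move; black king on b8.
In check: yes, from the white rook on d8.
King squares — a7: attacked by Kb6; b7: attacked by Kb6; c7: attacked by Kb6; a8: attacked by Bc6; c8: attacked by Rd8.
Legal moves for Black: none.
In check with no legal moves → checkmate.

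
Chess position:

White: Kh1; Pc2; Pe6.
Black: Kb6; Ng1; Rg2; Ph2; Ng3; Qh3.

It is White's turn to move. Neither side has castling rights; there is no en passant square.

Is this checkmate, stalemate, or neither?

White to move; white king on h1.
In check: yes, from the black knight on g3.
King squares — g1: attacked by Rg2; g2: attacked by Qh3; h2: attacked by Rg2.
Legal moves for White: none.
In check with no legal moves → checkmate.

checkmate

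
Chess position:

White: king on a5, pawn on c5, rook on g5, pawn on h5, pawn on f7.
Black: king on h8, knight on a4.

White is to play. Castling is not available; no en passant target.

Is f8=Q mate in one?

After f8=Q: black king on h8; in check: yes, from the white queen on f8.
Black has 1 legal reply: Kh7.
In check but a legal move exists → not checkmate.

no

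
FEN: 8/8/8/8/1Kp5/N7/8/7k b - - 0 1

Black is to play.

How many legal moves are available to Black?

Black to move; king on h1.
In check: no.
Legal moves: Kh2, Kg2, Kg1, c3.
Count: 4.

4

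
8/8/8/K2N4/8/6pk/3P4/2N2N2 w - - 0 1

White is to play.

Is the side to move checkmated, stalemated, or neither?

neither

White to move; white king on a5.
In check: no.
Legal moves for White include: Ne7, Nc7, Nf6, Nb6, Nf4+, Nb4, Nde3, Nc3, Kb6, Ka6, Kb5, Kb4, Ka4, Nxg3, Nfe3, Nh2, Nd3, Nb3, ... (list truncated; more exist).
White has legal moves and is not in check → neither.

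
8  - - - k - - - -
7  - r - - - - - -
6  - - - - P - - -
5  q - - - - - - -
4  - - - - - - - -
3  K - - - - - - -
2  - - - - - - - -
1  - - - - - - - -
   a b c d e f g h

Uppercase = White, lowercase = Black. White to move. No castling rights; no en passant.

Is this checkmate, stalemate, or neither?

White to move; white king on a3.
In check: yes, from the black queen on a5.
King squares — a2: attacked by Qa5; b2: attacked by Rb7; b3: attacked by Rb7; a4: attacked by Qa5; b4: attacked by Qa5.
Legal moves for White: none.
In check with no legal moves → checkmate.

checkmate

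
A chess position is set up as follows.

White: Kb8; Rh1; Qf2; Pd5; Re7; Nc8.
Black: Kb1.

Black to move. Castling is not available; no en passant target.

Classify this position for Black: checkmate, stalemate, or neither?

Black to move; black king on b1.
In check: yes, from the white rook on h1.
King squares — a1: attacked by Rh1; c1: attacked by Rh1; a2: attacked by Qf2; b2: attacked by Qf2; c2: attacked by Qf2.
Legal moves for Black: none.
In check with no legal moves → checkmate.

checkmate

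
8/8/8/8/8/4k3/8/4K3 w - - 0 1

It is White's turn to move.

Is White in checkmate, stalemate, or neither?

White to move; white king on e1.
In check: no.
Legal moves for White: Kf1, Kd1.
White has 2 legal moves and is not in check → neither.

neither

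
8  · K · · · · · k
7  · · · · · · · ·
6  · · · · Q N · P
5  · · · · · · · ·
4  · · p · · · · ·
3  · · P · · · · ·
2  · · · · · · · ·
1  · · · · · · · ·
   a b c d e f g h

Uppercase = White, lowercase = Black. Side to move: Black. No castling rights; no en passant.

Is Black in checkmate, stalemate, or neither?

Black to move; black king on h8.
In check: no.
King squares — g7: attacked by Ph6; h7: attacked by Nf6; g8: attacked by Qe6.
Legal moves for Black: none.
Not in check and no legal moves → stalemate.

stalemate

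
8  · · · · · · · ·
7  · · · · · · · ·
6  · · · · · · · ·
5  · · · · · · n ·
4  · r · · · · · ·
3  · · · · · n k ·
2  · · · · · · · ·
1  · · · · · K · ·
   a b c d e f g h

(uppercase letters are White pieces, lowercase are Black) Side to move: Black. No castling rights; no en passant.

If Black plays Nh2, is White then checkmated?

no

After Nh2: white king on f1; in check: yes, from the black knight on h2.
White has 3 legal replies: Ke2, Kg1, Ke1.
In check but a legal move exists → not checkmate.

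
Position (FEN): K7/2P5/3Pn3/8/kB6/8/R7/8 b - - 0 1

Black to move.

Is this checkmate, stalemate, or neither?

Black to move; black king on a4.
In check: yes, from the white rook on a2.
King squares — a3: attacked by Ra2; b3: available; b4: available; a5: attacked by Ra2; b5: available.
Legal moves for Black: Kb5, Kxb4, Kb3.
Black is in check but has 3 legal moves → neither.

neither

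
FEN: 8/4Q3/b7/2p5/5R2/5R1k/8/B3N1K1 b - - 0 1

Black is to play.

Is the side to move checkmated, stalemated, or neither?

Black to move; black king on h3.
In check: yes, from the white rook on f3.
King squares — g2: attacked by Ne1; h2: attacked by Kg1; g3: attacked by Rf3; g4: attacked by Rf4; h4: attacked by Rf4.
Legal moves for Black: none.
In check with no legal moves → checkmate.

checkmate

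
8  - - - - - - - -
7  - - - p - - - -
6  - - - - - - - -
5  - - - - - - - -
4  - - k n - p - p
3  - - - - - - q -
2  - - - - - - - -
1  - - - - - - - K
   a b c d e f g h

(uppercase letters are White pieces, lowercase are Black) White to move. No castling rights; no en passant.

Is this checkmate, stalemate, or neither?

stalemate

White to move; white king on h1.
In check: no.
King squares — g1: attacked by Qg3; g2: attacked by Qg3; h2: attacked by Qg3.
Legal moves for White: none.
Not in check and no legal moves → stalemate.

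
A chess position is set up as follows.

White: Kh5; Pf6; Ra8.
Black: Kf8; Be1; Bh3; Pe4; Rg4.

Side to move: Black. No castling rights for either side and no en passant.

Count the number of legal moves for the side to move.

Black to move; king on f8.
In check: yes, from the white rook on a8.
Legal moves: Kf7.
Count: 1.

1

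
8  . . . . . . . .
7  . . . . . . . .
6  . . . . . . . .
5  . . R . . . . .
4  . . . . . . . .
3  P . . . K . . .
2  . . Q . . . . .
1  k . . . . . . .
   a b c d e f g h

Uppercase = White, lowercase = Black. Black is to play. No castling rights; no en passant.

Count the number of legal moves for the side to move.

0

Black to move; king on a1.
In check: no.
Legal moves: none.
Count: 0.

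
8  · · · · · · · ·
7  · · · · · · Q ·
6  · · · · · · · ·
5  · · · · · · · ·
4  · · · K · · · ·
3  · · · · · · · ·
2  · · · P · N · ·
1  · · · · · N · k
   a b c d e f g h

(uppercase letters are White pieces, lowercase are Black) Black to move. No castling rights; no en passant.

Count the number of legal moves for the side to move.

Black to move; king on h1.
In check: yes, from the white knight on f2.
Legal moves: none.
Count: 0.

0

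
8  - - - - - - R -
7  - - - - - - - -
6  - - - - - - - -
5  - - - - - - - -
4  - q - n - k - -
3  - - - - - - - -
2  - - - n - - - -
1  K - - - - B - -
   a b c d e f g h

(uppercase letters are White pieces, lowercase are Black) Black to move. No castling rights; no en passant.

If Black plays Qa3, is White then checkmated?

yes

After Qa3: white king on a1; in check: yes, from the black queen on a3.
King squares — b1: attacked by Nd2; a2: attacked by Qa3; b2: attacked by Qa3.
White has no legal moves → checkmate.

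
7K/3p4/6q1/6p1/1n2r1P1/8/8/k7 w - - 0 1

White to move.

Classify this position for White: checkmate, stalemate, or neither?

White to move; white king on h8.
In check: no.
King squares — g7: attacked by Qg6; h7: attacked by Qg6; g8: attacked by Qg6.
Legal moves for White: none.
Not in check and no legal moves → stalemate.

stalemate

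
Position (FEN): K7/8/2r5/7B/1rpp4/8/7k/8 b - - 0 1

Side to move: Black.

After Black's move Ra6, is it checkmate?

After Ra6: white king on a8; in check: yes, from the black rook on a6.
King squares — a7: attacked by Ra6; b7: attacked by Rb4; b8: attacked by Rb4.
White has no legal moves → checkmate.

yes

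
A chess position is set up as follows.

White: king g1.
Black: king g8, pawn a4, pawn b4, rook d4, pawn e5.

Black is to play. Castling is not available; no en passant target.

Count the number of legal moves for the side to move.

20

Black to move; king on g8.
In check: no.
Legal moves: Kh8, Kf8, Kh7, Kg7, Kf7, Rd8, Rd7, Rd6, Rd5, Rh4, Rg4+, Rf4, Re4, Rc4, Rd3, Rd2, Rd1+, e4, b3, a3.
Count: 20.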